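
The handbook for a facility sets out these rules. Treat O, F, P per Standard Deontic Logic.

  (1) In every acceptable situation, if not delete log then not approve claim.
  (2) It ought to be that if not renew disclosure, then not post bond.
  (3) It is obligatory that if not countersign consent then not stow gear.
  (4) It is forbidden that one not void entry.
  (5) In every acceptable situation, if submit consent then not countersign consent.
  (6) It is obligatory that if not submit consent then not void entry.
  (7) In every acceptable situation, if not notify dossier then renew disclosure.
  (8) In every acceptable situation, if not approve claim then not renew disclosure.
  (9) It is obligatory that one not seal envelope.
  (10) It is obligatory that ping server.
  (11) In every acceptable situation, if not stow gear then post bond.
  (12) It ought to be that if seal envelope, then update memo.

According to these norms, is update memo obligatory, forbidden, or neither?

Neither

Premise 12 is O(seal_envelope → update_memo), but O(seal_envelope) is not derivable from the premises, so it does not yield O(update_memo).
No premise or chain of K-axiom applications forces O(update_memo), and none forces O(¬update_memo). So update_memo is neither obligatory nor forbidden under these norms.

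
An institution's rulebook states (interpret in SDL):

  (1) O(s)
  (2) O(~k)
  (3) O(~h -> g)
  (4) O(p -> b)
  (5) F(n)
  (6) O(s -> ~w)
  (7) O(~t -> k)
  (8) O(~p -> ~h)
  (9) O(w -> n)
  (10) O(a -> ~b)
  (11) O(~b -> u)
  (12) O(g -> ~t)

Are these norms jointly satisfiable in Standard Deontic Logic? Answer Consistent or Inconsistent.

Premise 9 is O(w -> n), but O(w) is not derivable from the premises, so it does not yield O(n).
So O(n) is not derivable, and the apparent clash with O(~n) does not arise.
A world satisfying every obligation exists (e.g. a=false, b=true, g=false, h=true, k=false, n=false, p=true, s=true, t=true, u=false, w=false); no atom is both obligatory and forbidden, so the set is consistent.

Consistent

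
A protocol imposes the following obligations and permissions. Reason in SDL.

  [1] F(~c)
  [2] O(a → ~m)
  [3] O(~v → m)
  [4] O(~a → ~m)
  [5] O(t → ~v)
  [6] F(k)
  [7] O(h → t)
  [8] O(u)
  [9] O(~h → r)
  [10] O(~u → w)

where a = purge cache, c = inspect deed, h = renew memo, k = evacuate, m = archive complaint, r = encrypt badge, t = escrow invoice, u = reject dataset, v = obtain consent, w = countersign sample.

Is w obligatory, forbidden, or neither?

Neither

Premise 10 is O(~u → w), but O(~u) is not derivable from the premises, so it does not yield O(w).
No premise or chain of K-axiom applications forces O(w), and none forces O(~w). So w is neither obligatory nor forbidden under these norms.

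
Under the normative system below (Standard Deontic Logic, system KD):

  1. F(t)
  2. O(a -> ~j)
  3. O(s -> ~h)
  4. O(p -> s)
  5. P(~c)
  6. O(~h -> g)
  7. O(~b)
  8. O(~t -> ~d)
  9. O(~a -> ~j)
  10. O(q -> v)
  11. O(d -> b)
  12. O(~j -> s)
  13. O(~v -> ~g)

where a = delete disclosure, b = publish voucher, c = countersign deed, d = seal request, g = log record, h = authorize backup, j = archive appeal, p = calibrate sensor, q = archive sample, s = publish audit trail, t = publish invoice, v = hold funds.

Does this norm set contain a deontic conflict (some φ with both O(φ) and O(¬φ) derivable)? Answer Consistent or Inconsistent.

Premise 11 is O(d -> b), but O(d) is not derivable from the premises, so it does not yield O(b).
So O(b) is not derivable, and the apparent clash with O(~b) does not arise.
A world satisfying every obligation exists (e.g. a=false, b=false, c=false, d=false, g=true, h=false, j=false, p=false, q=false, s=true, t=false, v=true); no atom is both obligatory and forbidden, so the set is consistent.

Consistent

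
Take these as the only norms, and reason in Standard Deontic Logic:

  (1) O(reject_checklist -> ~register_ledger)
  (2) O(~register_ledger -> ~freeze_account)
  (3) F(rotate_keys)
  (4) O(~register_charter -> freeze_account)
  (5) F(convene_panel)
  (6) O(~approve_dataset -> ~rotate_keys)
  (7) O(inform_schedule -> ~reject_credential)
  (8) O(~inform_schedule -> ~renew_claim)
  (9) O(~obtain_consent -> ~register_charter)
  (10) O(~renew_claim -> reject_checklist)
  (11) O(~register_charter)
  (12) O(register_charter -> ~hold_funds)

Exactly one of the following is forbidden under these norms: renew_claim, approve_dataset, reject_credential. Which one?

Premise 11 gives O(~register_charter).
With premise 4, O(~register_charter -> freeze_account), the K-axiom yields O(freeze_account).
The contrapositive of premise 2 (O(~register_ledger -> ~freeze_account)) is O(freeze_account -> register_ledger), and O(freeze_account) is already established, so O(register_ledger).
Premise 1 is O(reject_checklist -> ~register_ledger); contrapositively O(register_ledger -> ~reject_checklist). Since O(register_ledger) holds, K gives O(~reject_checklist).
Premise 10 is O(~renew_claim -> reject_checklist); contrapositively O(~reject_checklist -> renew_claim). Since O(~reject_checklist) holds, K gives O(renew_claim).
The contrapositive of premise 8 (O(~inform_schedule -> ~renew_claim)) is O(renew_claim -> inform_schedule), and O(renew_claim) is already established, so O(inform_schedule).
Applying K to premise 7 (O(inform_schedule -> ~reject_credential)) and O(inform_schedule) yields O(~reject_credential).
So O(~reject_credential) holds, i.e. reject_credential is forbidden. None of the other listed options is forbidden under the premises.

reject_credential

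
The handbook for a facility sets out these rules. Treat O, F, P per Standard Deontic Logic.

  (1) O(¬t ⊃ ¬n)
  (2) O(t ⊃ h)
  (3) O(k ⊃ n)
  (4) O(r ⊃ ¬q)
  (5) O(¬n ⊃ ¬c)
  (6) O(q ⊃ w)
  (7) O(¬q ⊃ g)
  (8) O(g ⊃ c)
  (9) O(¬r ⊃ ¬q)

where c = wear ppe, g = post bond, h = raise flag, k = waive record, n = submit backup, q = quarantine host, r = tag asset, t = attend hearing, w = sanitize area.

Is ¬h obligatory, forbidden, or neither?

Premises 9 and 4 are O(¬r ⊃ ¬q) and O(r ⊃ ¬q); every ideal world satisfies ¬r or r, so in either case ¬q holds — hence O(¬q).
With premise 7, O(¬q ⊃ g), the K-axiom yields O(g).
Premise 8 is O(g ⊃ c); since O(g), deontic closure gives O(c).
Premise 5 is O(¬n ⊃ ¬c); contrapositively O(c ⊃ n). Since O(c) holds, K gives O(n).
Premise 1 is O(¬t ⊃ ¬n); contrapositively O(n ⊃ t). Since O(n) holds, K gives O(t).
From O(t) and premise 2, O(t ⊃ h), we obtain O(h).
Premises 3, 6 do not contribute to this derivation.
Thus O(h), which is F(¬h): ¬h is forbidden.

Forbidden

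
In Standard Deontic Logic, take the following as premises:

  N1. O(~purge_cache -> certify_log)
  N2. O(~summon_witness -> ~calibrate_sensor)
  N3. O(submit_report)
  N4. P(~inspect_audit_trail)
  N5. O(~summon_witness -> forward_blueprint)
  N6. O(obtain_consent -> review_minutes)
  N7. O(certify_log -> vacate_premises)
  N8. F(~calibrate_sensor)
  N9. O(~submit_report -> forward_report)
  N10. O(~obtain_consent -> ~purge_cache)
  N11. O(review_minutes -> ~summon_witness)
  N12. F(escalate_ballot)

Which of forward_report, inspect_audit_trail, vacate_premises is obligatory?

Premise 8 is F(~calibrate_sensor), i.e. O(calibrate_sensor).
Premise 2 is O(~summon_witness -> ~calibrate_sensor); contrapositively O(calibrate_sensor -> summon_witness). Since O(calibrate_sensor) holds, K gives O(summon_witness).
The contrapositive of premise 11 (O(review_minutes -> ~summon_witness)) is O(summon_witness -> ~review_minutes), and O(summon_witness) is already established, so O(~review_minutes).
Premise 6 is O(obtain_consent -> review_minutes); contrapositively O(~review_minutes -> ~obtain_consent). Since O(~review_minutes) holds, K gives O(~obtain_consent).
Premise 10 is O(~obtain_consent -> ~purge_cache); since O(~obtain_consent), deontic closure gives O(~purge_cache).
Premise 1 is O(~purge_cache -> certify_log); since O(~purge_cache), deontic closure gives O(certify_log).
Applying K to premise 7 (O(certify_log -> vacate_premises)) and O(certify_log) yields O(vacate_premises).
So O(vacate_premises) holds — vacate_premises is obligatory. None of the other listed options is made obligatory by any chain of premises.

vacate_premises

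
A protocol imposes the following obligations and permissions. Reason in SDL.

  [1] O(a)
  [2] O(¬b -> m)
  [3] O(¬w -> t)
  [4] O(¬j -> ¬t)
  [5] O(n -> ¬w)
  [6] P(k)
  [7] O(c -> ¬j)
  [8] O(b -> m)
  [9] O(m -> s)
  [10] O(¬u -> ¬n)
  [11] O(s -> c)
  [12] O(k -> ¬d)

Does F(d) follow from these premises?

No

Premise 12 is O(k -> ¬d), but O(k) is not derivable from the premises (the permission P(k) asserts only ¬O(¬k), not O(k)), so it does not yield O(¬d).
No other premise forces O(¬d). An ideal world satisfying every premise can still have d true, so F(d) is not derivable.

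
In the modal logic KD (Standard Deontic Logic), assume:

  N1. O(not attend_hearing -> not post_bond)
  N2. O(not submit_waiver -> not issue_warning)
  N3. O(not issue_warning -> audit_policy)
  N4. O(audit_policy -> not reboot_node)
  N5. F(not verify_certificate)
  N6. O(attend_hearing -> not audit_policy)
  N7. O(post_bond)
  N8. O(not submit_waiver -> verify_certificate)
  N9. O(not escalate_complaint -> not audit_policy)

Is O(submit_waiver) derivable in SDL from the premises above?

Yes

From premise 7 we have O(post_bond).
Premise 1, O(not attend_hearing -> not post_bond), contraposes to O(post_bond -> attend_hearing); with O(post_bond) we get O(attend_hearing).
Premise 6 is O(attend_hearing -> not audit_policy); since O(attend_hearing), deontic closure gives O(not audit_policy).
The contrapositive of premise 3 (O(not issue_warning -> audit_policy)) is O(not audit_policy -> issue_warning), and O(not audit_policy) is already established, so O(issue_warning).
The contrapositive of premise 2 (O(not submit_waiver -> not issue_warning)) is O(issue_warning -> submit_waiver), and O(issue_warning) is already established, so O(submit_waiver).
Premises 4, 5, 8, 9 do not contribute to this derivation.
So O(submit_waiver) follows.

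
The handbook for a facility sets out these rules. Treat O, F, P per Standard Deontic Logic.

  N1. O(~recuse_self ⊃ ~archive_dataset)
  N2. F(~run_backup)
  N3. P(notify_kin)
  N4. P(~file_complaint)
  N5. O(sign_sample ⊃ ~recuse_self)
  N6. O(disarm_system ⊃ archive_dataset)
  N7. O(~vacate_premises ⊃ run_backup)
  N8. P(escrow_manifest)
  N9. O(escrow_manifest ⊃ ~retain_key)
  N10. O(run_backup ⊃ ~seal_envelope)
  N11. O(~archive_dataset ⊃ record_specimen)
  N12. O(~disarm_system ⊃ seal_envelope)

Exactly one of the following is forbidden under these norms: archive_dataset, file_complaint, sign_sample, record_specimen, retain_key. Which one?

F(~run_backup) at premise 2 means O(run_backup).
Premise 10 is O(run_backup ⊃ ~seal_envelope); since O(run_backup), deontic closure gives O(~seal_envelope).
The contrapositive of premise 12 (O(~disarm_system ⊃ seal_envelope)) is O(~seal_envelope ⊃ disarm_system), and O(~seal_envelope) is already established, so O(disarm_system).
From O(disarm_system) and premise 6, O(disarm_system ⊃ archive_dataset), we obtain O(archive_dataset).
Premise 1 is O(~recuse_self ⊃ ~archive_dataset); contrapositively O(archive_dataset ⊃ recuse_self). Since O(archive_dataset) holds, K gives O(recuse_self).
The contrapositive of premise 5 (O(sign_sample ⊃ ~recuse_self)) is O(recuse_self ⊃ ~sign_sample), and O(recuse_self) is already established, so O(~sign_sample).
So O(~sign_sample) holds, i.e. sign_sample is forbidden. None of the other listed options is forbidden under the premises.

sign_sample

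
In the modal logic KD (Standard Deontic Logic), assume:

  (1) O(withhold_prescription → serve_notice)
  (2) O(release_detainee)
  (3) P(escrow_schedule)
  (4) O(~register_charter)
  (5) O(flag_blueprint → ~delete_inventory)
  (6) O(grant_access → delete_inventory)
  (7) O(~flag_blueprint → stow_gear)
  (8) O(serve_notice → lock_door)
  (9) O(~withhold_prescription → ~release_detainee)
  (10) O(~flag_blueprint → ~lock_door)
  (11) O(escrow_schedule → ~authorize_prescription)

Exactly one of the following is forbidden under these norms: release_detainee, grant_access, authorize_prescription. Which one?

grant_access

From premise 2 we have O(release_detainee).
The contrapositive of premise 9 (O(~withhold_prescription → ~release_detainee)) is O(release_detainee → withhold_prescription), and O(release_detainee) is already established, so O(withhold_prescription).
Premise 1 is O(withhold_prescription → serve_notice); since O(withhold_prescription), deontic closure gives O(serve_notice).
From O(serve_notice) and premise 8, O(serve_notice → lock_door), we obtain O(lock_door).
Premise 10 is O(~flag_blueprint → ~lock_door); contrapositively O(lock_door → flag_blueprint). Since O(lock_door) holds, K gives O(flag_blueprint).
Premise 5 is O(flag_blueprint → ~delete_inventory); since O(flag_blueprint), deontic closure gives O(~delete_inventory).
The contrapositive of premise 6 (O(grant_access → delete_inventory)) is O(~delete_inventory → ~grant_access), and O(~delete_inventory) is already established, so O(~grant_access).
So O(~grant_access) holds, i.e. grant_access is forbidden. None of the other listed options is forbidden under the premises.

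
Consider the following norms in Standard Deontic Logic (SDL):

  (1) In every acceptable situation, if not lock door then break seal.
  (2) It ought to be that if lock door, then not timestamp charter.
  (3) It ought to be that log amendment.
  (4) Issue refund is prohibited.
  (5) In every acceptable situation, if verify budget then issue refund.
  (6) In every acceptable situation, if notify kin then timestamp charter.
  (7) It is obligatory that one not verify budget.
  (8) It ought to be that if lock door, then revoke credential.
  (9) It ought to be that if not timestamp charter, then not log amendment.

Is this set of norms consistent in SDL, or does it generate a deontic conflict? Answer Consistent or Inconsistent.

Premise 5 is O(verify_budget → issue_refund), but O(verify_budget) is not derivable from the premises, so it does not yield O(issue_refund).
So O(issue_refund) is not derivable, and the apparent clash with O(¬issue_refund) does not arise.
A world satisfying every obligation exists (e.g. break_seal=true, issue_refund=false, lock_door=false, log_amendment=true, notify_kin=false, revoke_credential=false, timestamp_charter=true, verify_budget=false); no atom is both obligatory and forbidden, so the set is consistent.

Consistent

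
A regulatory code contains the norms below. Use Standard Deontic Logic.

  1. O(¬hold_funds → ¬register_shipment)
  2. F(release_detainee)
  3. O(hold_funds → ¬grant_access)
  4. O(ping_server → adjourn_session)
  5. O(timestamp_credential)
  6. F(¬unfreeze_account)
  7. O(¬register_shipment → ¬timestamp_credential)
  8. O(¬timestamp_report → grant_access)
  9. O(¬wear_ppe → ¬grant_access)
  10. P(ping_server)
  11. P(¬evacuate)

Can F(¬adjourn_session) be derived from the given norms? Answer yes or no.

No

Premise 4 is O(ping_server → adjourn_session), but O(ping_server) is not derivable from the premises (the permission P(ping_server) asserts only ¬O(¬ping_server), not O(ping_server)), so it does not yield O(adjourn_session).
No other premise forces O(adjourn_session). An ideal world satisfying every premise can still have ¬adjourn_session true, so F(¬adjourn_session) is not derivable.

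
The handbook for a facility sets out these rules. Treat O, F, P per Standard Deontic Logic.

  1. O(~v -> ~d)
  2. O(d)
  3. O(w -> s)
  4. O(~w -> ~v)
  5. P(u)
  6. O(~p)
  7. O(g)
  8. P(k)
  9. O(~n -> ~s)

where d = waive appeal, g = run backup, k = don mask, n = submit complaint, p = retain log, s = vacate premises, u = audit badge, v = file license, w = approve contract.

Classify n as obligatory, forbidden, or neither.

Premise 2 states O(d) outright.
Premise 1 is O(~v -> ~d); contrapositively O(d -> v). Since O(d) holds, K gives O(v).
Premise 4 is O(~w -> ~v); contrapositively O(v -> w). Since O(v) holds, K gives O(w).
From O(w) and premise 3, O(w -> s), we obtain O(s).
Premise 9, O(~n -> ~s), contraposes to O(s -> n); with O(s) we get O(n).
Premises 5, 6, 7, 8 do not contribute to this derivation.
Hence n is obligatory.

Obligatory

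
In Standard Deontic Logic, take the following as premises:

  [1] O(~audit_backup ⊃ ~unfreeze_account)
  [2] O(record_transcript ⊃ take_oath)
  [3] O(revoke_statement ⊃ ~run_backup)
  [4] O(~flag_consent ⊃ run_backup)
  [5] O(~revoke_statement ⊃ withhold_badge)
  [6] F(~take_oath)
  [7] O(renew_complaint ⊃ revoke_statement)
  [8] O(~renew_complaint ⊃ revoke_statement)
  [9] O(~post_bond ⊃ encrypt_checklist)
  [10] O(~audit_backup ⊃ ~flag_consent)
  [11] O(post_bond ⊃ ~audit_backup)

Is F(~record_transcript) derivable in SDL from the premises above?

Premise 2 is O(record_transcript ⊃ take_oath); even if O(take_oath) held, inferring O(record_transcript) would be affirming the consequent — invalid.
No other premise forces O(record_transcript). An ideal world satisfying every premise can still have ~record_transcript true, so F(~record_transcript) is not derivable.

No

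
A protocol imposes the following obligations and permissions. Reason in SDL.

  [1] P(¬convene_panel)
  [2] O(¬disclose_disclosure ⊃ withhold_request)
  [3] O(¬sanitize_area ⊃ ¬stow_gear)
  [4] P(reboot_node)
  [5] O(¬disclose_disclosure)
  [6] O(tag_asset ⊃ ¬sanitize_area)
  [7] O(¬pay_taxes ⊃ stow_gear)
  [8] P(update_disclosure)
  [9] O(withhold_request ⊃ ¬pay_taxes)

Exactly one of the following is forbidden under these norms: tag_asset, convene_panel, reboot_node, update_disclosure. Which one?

tag_asset

Premise 5 gives O(¬disclose_disclosure).
From O(¬disclose_disclosure) and premise 2, O(¬disclose_disclosure ⊃ withhold_request), we obtain O(withhold_request).
Premise 9 is O(withhold_request ⊃ ¬pay_taxes); since O(withhold_request), deontic closure gives O(¬pay_taxes).
Applying K to premise 7 (O(¬pay_taxes ⊃ stow_gear)) and O(¬pay_taxes) yields O(stow_gear).
Premise 3, O(¬sanitize_area ⊃ ¬stow_gear), contraposes to O(stow_gear ⊃ sanitize_area); with O(stow_gear) we get O(sanitize_area).
The contrapositive of premise 6 (O(tag_asset ⊃ ¬sanitize_area)) is O(sanitize_area ⊃ ¬tag_asset), and O(sanitize_area) is already established, so O(¬tag_asset).
So O(¬tag_asset) holds, i.e. tag_asset is forbidden. None of the other listed options is forbidden under the premises.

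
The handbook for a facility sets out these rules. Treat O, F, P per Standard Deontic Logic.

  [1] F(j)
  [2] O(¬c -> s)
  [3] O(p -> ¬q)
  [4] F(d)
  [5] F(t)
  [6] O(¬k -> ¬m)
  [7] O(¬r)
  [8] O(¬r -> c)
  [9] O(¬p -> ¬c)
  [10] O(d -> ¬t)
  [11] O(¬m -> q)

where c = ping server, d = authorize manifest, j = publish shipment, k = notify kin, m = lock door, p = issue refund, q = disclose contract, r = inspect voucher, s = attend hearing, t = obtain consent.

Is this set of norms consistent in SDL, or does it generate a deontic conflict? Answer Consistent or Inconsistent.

Premise 10 is O(d -> ¬t); even if O(¬t) held, inferring O(d) would be affirming the consequent — invalid.
So O(d) is not derivable, and the apparent clash with O(¬d) does not arise.
A world satisfying every obligation exists (e.g. c=true, d=false, j=false, k=true, m=true, p=true, q=false, r=false, s=false, t=false); no atom is both obligatory and forbidden, so the set is consistent.

Consistent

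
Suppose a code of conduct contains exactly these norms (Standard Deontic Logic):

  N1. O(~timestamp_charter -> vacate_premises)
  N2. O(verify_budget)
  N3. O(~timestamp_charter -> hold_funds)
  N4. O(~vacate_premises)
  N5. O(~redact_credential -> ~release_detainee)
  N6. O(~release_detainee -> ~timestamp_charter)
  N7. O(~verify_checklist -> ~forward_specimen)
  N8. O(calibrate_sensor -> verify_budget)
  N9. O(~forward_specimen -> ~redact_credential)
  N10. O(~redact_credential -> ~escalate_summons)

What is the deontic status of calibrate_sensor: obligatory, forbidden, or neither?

Neither

Premise 8 is O(calibrate_sensor -> verify_budget); even if O(verify_budget) held, inferring O(calibrate_sensor) would be affirming the consequent — invalid.
No premise or chain of K-axiom applications forces O(calibrate_sensor), and none forces O(~calibrate_sensor). So calibrate_sensor is neither obligatory nor forbidden under these norms.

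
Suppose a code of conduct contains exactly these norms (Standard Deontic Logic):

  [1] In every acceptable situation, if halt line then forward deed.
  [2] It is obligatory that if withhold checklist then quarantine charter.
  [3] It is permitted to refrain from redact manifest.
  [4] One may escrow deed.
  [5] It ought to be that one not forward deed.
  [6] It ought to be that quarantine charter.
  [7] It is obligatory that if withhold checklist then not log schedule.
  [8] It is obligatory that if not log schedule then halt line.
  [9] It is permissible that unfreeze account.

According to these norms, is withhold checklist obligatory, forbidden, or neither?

Premise 5 states O(¬forward_deed) outright.
Premise 1, O(halt_line → forward_deed), contraposes to O(¬forward_deed → ¬halt_line); with O(¬forward_deed) we get O(¬halt_line).
The contrapositive of premise 8 (O(¬log_schedule → halt_line)) is O(¬halt_line → log_schedule), and O(¬halt_line) is already established, so O(log_schedule).
Premise 7, O(withhold_checklist → ¬log_schedule), contraposes to O(log_schedule → ¬withhold_checklist); with O(log_schedule) we get O(¬withhold_checklist).
Premises 2, 3, 4, 6, 9 do not contribute to this derivation.
Thus O(¬withhold_checklist), which is F(withhold_checklist): withhold_checklist is forbidden.

Forbidden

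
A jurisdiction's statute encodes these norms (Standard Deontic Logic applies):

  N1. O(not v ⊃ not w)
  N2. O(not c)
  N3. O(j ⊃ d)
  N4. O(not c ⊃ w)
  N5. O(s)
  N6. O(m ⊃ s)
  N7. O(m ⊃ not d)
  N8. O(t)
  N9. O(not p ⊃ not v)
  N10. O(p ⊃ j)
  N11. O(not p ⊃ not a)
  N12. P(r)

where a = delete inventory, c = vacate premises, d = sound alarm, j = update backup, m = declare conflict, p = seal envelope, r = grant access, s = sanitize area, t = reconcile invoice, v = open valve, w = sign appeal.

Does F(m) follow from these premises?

Yes

Premise 2 gives O(not c).
With premise 4, O(not c ⊃ w), the K-axiom yields O(w).
Premise 1 is O(not v ⊃ not w); contrapositively O(w ⊃ v). Since O(w) holds, K gives O(v).
Premise 9, O(not p ⊃ not v), contraposes to O(v ⊃ p); with O(v) we get O(p).
With premise 10, O(p ⊃ j), the K-axiom yields O(j).
Applying K to premise 3 (O(j ⊃ d)) and O(j) yields O(d).
The contrapositive of premise 7 (O(m ⊃ not d)) is O(d ⊃ not m), and O(d) is already established, so O(not m).
Premises 5, 6, 8, 11, 12 do not contribute to this derivation.
So O(not m) holds, i.e. F(m). The claim follows.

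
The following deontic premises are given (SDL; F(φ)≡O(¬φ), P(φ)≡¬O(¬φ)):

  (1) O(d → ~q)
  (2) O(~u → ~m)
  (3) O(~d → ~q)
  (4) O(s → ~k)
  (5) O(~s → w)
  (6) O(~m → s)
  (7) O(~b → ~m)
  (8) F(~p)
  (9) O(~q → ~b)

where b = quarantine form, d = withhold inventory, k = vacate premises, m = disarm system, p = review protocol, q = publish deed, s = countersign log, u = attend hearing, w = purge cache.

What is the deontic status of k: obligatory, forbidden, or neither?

Forbidden

Premises 3 and 1 cover both cases: O(~d → ~q) and O(d → ~q). Since ~d ∨ d is a tautology, O(~q) follows.
With premise 9, O(~q → ~b), the K-axiom yields O(~b).
With premise 7, O(~b → ~m), the K-axiom yields O(~m).
With premise 6, O(~m → s), the K-axiom yields O(s).
Premise 4 is O(s → ~k); since O(s), deontic closure gives O(~k).
Premises 2, 5, 8 do not contribute to this derivation.
Thus O(~k), which is F(k): k is forbidden.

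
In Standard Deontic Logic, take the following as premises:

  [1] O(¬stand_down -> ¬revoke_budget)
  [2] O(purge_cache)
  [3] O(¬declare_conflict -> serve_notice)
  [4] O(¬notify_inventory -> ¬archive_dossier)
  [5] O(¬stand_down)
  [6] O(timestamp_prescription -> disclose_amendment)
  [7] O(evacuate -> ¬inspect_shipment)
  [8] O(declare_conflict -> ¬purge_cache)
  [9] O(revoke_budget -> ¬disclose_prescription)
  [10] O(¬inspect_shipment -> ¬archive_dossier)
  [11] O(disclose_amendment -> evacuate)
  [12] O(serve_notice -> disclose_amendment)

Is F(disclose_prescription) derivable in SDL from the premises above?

Premise 9 is O(revoke_budget -> ¬disclose_prescription), but O(revoke_budget) is not derivable from the premises, so it does not yield O(¬disclose_prescription).
No other premise forces O(¬disclose_prescription). An ideal world satisfying every premise can still have disclose_prescription true, so F(disclose_prescription) is not derivable.

No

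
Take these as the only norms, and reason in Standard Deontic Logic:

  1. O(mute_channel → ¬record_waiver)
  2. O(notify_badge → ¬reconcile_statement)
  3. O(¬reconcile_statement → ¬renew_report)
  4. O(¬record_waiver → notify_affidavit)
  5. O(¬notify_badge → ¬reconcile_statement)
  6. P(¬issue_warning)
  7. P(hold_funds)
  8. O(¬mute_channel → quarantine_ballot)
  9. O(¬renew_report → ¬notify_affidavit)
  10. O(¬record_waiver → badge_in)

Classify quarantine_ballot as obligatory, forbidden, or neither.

Obligatory

Premises 2 and 5 are O(notify_badge → ¬reconcile_statement) and O(¬notify_badge → ¬reconcile_statement); every ideal world satisfies notify_badge or ¬notify_badge, so in either case ¬reconcile_statement holds — hence O(¬reconcile_statement).
With premise 3, O(¬reconcile_statement → ¬renew_report), the K-axiom yields O(¬renew_report).
With premise 9, O(¬renew_report → ¬notify_affidavit), the K-axiom yields O(¬notify_affidavit).
Premise 4, O(¬record_waiver → notify_affidavit), contraposes to O(¬notify_affidavit → record_waiver); with O(¬notify_affidavit) we get O(record_waiver).
Premise 1, O(mute_channel → ¬record_waiver), contraposes to O(record_waiver → ¬mute_channel); with O(record_waiver) we get O(¬mute_channel).
From O(¬mute_channel) and premise 8, O(¬mute_channel → quarantine_ballot), we obtain O(quarantine_ballot).
Premises 6, 7, 10 do not contribute to this derivation.
Hence quarantine_ballot is obligatory.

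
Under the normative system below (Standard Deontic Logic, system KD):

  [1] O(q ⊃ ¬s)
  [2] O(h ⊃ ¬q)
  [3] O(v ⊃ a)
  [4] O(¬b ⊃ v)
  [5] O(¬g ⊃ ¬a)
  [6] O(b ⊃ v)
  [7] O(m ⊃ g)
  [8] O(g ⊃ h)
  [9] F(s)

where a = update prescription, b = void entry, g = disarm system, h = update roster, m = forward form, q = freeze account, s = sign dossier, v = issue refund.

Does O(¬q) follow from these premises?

Premises 6 and 4 cover both cases: O(b ⊃ v) and O(¬b ⊃ v). Since b ∨ ¬b is a tautology, O(v) follows.
Applying K to premise 3 (O(v ⊃ a)) and O(v) yields O(a).
Premise 5, O(¬g ⊃ ¬a), contraposes to O(a ⊃ g); with O(a) we get O(g).
From O(g) and premise 8, O(g ⊃ h), we obtain O(h).
Applying K to premise 2 (O(h ⊃ ¬q)) and O(h) yields O(¬q).
Premises 1, 7, 9 do not contribute to this derivation.
So O(¬q) follows.

Yes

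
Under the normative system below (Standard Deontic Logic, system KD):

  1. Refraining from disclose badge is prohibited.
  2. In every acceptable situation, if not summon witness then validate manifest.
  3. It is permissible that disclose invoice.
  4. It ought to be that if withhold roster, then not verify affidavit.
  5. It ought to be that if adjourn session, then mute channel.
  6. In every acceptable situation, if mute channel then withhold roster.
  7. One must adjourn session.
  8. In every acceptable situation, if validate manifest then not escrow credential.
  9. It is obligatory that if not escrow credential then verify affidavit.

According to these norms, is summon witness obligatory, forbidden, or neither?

Premise 7 states O(adjourn_session) outright.
From O(adjourn_session) and premise 5, O(adjourn_session → mute_channel), we obtain O(mute_channel).
With premise 6, O(mute_channel → withhold_roster), the K-axiom yields O(withhold_roster).
With premise 4, O(withhold_roster → ¬verify_affidavit), the K-axiom yields O(¬verify_affidavit).
Premise 9 is O(¬escrow_credential → verify_affidavit); contrapositively O(¬verify_affidavit → escrow_credential). Since O(¬verify_affidavit) holds, K gives O(escrow_credential).
The contrapositive of premise 8 (O(validate_manifest → ¬escrow_credential)) is O(escrow_credential → ¬validate_manifest), and O(escrow_credential) is already established, so O(¬validate_manifest).
Premise 2 is O(¬summon_witness → validate_manifest); contrapositively O(¬validate_manifest → summon_witness). Since O(¬validate_manifest) holds, K gives O(summon_witness).
Premises 1, 3 do not contribute to this derivation.
Hence summon_witness is obligatory.

Obligatory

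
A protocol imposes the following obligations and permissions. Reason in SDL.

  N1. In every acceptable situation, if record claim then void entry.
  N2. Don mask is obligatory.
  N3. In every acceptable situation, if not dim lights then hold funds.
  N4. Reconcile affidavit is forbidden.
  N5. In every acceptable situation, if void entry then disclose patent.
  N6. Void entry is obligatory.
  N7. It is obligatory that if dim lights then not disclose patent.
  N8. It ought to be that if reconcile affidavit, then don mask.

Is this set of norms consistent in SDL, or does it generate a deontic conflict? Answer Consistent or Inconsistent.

Consistent

Premise 8 is O(reconcile_affidavit → don_mask); even if O(don_mask) held, inferring O(reconcile_affidavit) would be affirming the consequent — invalid.
So O(reconcile_affidavit) is not derivable, and the apparent clash with O(¬reconcile_affidavit) does not arise.
A world satisfying every obligation exists (e.g. dim_lights=false, disclose_patent=true, don_mask=true, hold_funds=true, reconcile_affidavit=false, record_claim=false, void_entry=true); no atom is both obligatory and forbidden, so the set is consistent.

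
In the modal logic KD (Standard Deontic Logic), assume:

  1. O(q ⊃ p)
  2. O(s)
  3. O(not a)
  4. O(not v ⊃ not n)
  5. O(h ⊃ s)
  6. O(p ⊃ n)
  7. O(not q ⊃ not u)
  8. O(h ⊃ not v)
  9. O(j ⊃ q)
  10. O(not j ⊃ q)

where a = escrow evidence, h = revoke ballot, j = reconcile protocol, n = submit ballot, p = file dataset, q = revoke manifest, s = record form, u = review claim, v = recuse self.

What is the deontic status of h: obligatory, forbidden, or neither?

By case analysis on j: premise 9 gives O(j ⊃ q) and premise 10 gives O(not j ⊃ q), so O(q) either way.
Premise 1 is O(q ⊃ p); since O(q), deontic closure gives O(p).
Premise 6 is O(p ⊃ n); since O(p), deontic closure gives O(n).
The contrapositive of premise 4 (O(not v ⊃ not n)) is O(n ⊃ v), and O(n) is already established, so O(v).
Premise 8 is O(h ⊃ not v); contrapositively O(v ⊃ not h). Since O(v) holds, K gives O(not h).
Premises 2, 3, 5, 7 do not contribute to this derivation.
Thus O(not h), which is F(h): h is forbidden.

Forbidden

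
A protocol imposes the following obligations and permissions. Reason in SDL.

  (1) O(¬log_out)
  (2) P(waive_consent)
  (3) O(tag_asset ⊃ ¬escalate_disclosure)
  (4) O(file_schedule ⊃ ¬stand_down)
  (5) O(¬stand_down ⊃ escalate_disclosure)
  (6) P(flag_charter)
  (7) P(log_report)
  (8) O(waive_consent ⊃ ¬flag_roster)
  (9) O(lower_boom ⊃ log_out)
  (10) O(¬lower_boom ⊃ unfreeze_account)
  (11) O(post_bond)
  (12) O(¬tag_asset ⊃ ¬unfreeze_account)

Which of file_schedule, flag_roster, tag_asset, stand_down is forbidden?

From premise 1 we have O(¬log_out).
Premise 9, O(lower_boom ⊃ log_out), contraposes to O(¬log_out ⊃ ¬lower_boom); with O(¬log_out) we get O(¬lower_boom).
With premise 10, O(¬lower_boom ⊃ unfreeze_account), the K-axiom yields O(unfreeze_account).
Premise 12 is O(¬tag_asset ⊃ ¬unfreeze_account); contrapositively O(unfreeze_account ⊃ tag_asset). Since O(unfreeze_account) holds, K gives O(tag_asset).
From O(tag_asset) and premise 3, O(tag_asset ⊃ ¬escalate_disclosure), we obtain O(¬escalate_disclosure).
The contrapositive of premise 5 (O(¬stand_down ⊃ escalate_disclosure)) is O(¬escalate_disclosure ⊃ stand_down), and O(¬escalate_disclosure) is already established, so O(stand_down).
Premise 4 is O(file_schedule ⊃ ¬stand_down); contrapositively O(stand_down ⊃ ¬file_schedule). Since O(stand_down) holds, K gives O(¬file_schedule).
So O(¬file_schedule) holds, i.e. file_schedule is forbidden. None of the other listed options is forbidden under the premises.

file_schedule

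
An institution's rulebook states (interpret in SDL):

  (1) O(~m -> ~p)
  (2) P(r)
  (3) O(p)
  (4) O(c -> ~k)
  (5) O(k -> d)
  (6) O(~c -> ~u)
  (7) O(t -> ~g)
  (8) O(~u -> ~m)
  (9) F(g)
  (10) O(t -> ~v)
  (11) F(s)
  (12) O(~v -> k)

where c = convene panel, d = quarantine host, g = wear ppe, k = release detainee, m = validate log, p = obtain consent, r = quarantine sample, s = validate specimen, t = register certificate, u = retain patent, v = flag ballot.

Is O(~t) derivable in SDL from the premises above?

Yes

From premise 3 we have O(p).
The contrapositive of premise 1 (O(~m -> ~p)) is O(p -> m), and O(p) is already established, so O(m).
Premise 8 is O(~u -> ~m); contrapositively O(m -> u). Since O(m) holds, K gives O(u).
Premise 6, O(~c -> ~u), contraposes to O(u -> c); with O(u) we get O(c).
Applying K to premise 4 (O(c -> ~k)) and O(c) yields O(~k).
Premise 12, O(~v -> k), contraposes to O(~k -> v); with O(~k) we get O(v).
The contrapositive of premise 10 (O(t -> ~v)) is O(v -> ~t), and O(v) is already established, so O(~t).
Premises 2, 5, 7, 9, 11 do not contribute to this derivation.
So O(~t) follows.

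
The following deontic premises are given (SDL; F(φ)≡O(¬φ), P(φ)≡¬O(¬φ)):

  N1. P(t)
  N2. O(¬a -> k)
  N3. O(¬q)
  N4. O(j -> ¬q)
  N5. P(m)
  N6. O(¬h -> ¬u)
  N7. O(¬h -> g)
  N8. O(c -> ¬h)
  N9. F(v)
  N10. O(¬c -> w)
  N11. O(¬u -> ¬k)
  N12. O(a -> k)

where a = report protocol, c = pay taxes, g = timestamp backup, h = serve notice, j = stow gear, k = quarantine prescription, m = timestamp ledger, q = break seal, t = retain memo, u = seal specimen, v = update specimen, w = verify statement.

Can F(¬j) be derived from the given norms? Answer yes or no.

No

Premise 4 is O(j -> ¬q); even if O(¬q) held, inferring O(j) would be affirming the consequent — invalid.
No other premise forces O(j). An ideal world satisfying every premise can still have ¬j true, so F(¬j) is not derivable.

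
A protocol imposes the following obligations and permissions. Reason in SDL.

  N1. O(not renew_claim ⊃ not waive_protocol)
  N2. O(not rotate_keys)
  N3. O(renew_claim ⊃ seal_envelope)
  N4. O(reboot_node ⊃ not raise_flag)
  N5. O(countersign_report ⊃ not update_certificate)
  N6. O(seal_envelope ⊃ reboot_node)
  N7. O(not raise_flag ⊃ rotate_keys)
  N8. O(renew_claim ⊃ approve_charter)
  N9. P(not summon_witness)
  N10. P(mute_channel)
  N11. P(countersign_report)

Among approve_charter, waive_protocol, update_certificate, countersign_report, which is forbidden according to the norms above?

Premise 2 gives O(not rotate_keys).
Premise 7 is O(not raise_flag ⊃ rotate_keys); contrapositively O(not rotate_keys ⊃ raise_flag). Since O(not rotate_keys) holds, K gives O(raise_flag).
Premise 4, O(reboot_node ⊃ not raise_flag), contraposes to O(raise_flag ⊃ not reboot_node); with O(raise_flag) we get O(not reboot_node).
Premise 6 is O(seal_envelope ⊃ reboot_node); contrapositively O(not reboot_node ⊃ not seal_envelope). Since O(not reboot_node) holds, K gives O(not seal_envelope).
Premise 3, O(renew_claim ⊃ seal_envelope), contraposes to O(not seal_envelope ⊃ not renew_claim); with O(not seal_envelope) we get O(not renew_claim).
With premise 1, O(not renew_claim ⊃ not waive_protocol), the K-axiom yields O(not waive_protocol).
So O(not waive_protocol) holds, i.e. waive_protocol is forbidden. None of the other listed options is forbidden under the premises.

waive_protocol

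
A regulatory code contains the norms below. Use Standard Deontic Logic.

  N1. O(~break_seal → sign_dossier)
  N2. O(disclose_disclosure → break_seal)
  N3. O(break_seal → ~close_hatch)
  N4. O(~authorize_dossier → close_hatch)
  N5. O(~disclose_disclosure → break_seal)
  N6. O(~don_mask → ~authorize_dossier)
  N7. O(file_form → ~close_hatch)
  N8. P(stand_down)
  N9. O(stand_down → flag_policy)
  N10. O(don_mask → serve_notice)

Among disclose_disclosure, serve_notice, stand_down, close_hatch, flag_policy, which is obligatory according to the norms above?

By case analysis on ~disclose_disclosure: premise 5 gives O(~disclose_disclosure → break_seal) and premise 2 gives O(disclose_disclosure → break_seal), so O(break_seal) either way.
With premise 3, O(break_seal → ~close_hatch), the K-axiom yields O(~close_hatch).
Premise 4, O(~authorize_dossier → close_hatch), contraposes to O(~close_hatch → authorize_dossier); with O(~close_hatch) we get O(authorize_dossier).
The contrapositive of premise 6 (O(~don_mask → ~authorize_dossier)) is O(authorize_dossier → don_mask), and O(authorize_dossier) is already established, so O(don_mask).
With premise 10, O(don_mask → serve_notice), the K-axiom yields O(serve_notice).
So O(serve_notice) holds — serve_notice is obligatory. None of the other listed options is made obligatory by any chain of premises.

serve_notice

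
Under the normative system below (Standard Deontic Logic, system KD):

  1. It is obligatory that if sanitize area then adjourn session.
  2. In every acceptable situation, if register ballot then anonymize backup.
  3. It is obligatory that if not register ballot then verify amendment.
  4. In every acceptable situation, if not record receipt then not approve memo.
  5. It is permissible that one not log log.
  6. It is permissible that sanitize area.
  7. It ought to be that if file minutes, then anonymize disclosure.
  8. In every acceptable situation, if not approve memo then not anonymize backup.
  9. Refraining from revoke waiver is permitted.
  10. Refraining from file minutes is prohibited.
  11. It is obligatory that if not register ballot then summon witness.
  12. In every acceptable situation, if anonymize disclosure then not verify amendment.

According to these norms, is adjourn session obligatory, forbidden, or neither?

Neither

Premise 1 is O(sanitize_area → adjourn_session), but O(sanitize_area) is not derivable from the premises (the permission P(sanitize_area) asserts only ¬O(¬sanitize_area), not O(sanitize_area)), so it does not yield O(adjourn_session).
No premise or chain of K-axiom applications forces O(adjourn_session), and none forces O(¬adjourn_session). So adjourn_session is neither obligatory nor forbidden under these norms.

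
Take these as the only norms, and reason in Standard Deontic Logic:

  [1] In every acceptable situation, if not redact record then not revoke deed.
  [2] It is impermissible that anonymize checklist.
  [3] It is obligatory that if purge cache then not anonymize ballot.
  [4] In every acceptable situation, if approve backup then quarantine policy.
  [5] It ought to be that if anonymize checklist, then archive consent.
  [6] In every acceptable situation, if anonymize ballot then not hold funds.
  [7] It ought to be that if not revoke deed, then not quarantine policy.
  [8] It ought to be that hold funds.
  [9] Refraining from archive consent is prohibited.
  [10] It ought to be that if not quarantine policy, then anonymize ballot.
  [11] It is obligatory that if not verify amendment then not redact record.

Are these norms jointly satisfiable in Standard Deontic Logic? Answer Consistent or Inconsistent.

Premise 5 is O(anonymize_checklist → archive_consent); even if O(archive_consent) held, inferring O(anonymize_checklist) would be affirming the consequent — invalid.
So O(anonymize_checklist) is not derivable, and the apparent clash with O(¬anonymize_checklist) does not arise.
A world satisfying every obligation exists (e.g. anonymize_ballot=false, anonymize_checklist=false, approve_backup=false, archive_consent=true, hold_funds=true, purge_cache=false, quarantine_policy=true, redact_record=true, revoke_deed=true, verify_amendment=true); no atom is both obligatory and forbidden, so the set is consistent.

Consistent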